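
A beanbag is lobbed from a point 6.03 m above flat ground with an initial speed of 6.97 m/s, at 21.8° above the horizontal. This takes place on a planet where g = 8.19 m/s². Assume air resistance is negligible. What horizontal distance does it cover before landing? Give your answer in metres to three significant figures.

10.2 m

Horizontal component vₓ = 6.970 cos 21.8° = 6.472 m/s; vertical v_y0 = 6.970 sin 21.8° = 2.588 m/s.
With up positive and y = 0 at the ground: y(t) = 6.03 + (2.588) t − 4.095 t². Setting y = 0 and taking the positive root: t = [2.588 + √(2.588² + 2·8.19·6.03)] / 8.19 = (2.588 + 10.27) / 8.19 = 1.570 s.
Horizontal distance: R = vₓ t = 6.472 × 1.570 = 10.16 m.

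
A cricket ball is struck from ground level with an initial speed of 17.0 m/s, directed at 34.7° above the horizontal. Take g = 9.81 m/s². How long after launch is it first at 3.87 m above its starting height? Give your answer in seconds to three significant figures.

Resolve: vₓ = 17.00 cos 34.7° = 13.98 m/s and v_y0 = 17.00 sin 34.7° = 9.678 m/s.
Require v_y0 t − ½ g t² = 3.87, i.e. 4.905 t² − 9.678 t + 3.87 = 0.
Quadratic formula: t = (9.678 ± √17.729) / 9.81 = (9.678 ± 4.211) / 9.81 → t = 0.5573 s or 1.416 s.
The first (ascending) time is 0.5573 s.

0.557 s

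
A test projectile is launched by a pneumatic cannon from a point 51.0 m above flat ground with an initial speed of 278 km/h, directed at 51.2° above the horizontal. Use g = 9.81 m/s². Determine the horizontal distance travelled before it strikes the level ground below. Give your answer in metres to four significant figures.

Convert: 278 km/h = 278/3.6 = 77.22 m/s.
Components: vₓ = 77.22 cos 51.2° = 48.39 m/s, v_y0 = 77.22 sin 51.2° = 60.18 m/s.
With up positive and y = 0 at the ground: y(t) = 51.0 + (60.18) t − 4.905 t². Setting y = 0 and taking the positive root: t = [60.18 + √(60.18² + 2·9.81·51.0)] / 9.81 = (60.18 + 67.99) / 9.81 = 13.07 s.
Horizontal distance: R = vₓ t = 48.39 × 13.07 = 632.2 m.

632.2 m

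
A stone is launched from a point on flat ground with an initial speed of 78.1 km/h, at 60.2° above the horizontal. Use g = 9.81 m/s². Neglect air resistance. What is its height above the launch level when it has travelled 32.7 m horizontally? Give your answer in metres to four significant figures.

11.98 m

Convert: 78.1 km/h = 78.1/3.6 = 21.69 m/s.
Components: vₓ = 21.69 cos 60.2° = 10.78 m/s, v_y0 = 21.69 sin 60.2° = 18.83 m/s.
At x = 32.7 m, t = x/vₓ = 32.7/10.78 = 3.033 s.
Height: y = v_y0 t − ½ g t² = 18.83 × 3.033 − 4.905 × 3.033² = 57.10 − 45.12 = 11.98 m.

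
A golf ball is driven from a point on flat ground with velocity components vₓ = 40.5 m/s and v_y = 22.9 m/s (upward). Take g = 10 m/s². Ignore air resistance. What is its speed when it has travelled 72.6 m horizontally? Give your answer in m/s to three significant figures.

At x = 72.6 m, t = x/vₓ = 72.6/40.50 = 1.793 s.
Vertical velocity there: v_y = v_y0 − g t = 22.90 − 10.0 × 1.793 = 4.974 m/s.
Speed: √(vₓ² + v_y²) = √(40.50² + 4.974²) = 40.80 m/s.

40.8 m/s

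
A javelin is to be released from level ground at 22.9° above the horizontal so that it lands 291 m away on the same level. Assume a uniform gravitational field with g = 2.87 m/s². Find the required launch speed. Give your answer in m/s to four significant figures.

Level-ground range: R = v₀² sin(2θ)/g, so v₀ = √(gR / sin 2θ).
v₀ = √(2.87 × 291 / sin 45.80°) = √(835.2 / 0.7169) = √1165.0 = 34.13 m/s.

34.13 m/s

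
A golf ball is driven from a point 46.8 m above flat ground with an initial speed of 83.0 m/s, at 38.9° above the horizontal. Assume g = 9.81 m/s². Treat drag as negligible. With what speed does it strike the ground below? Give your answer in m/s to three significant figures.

Horizontal component vₓ = 83.00 cos 38.9° = 64.59 m/s; vertical v_y0 = 83.00 sin 38.9° = 52.12 m/s.
The projectile lands when y = 46.8 + (52.12) t − ½·9.81·t² = 0. Positive root: t = (52.12 + √(52.12² + 2·9.81·46.8)) / 9.81 = (52.12 + 60.29) / 9.81 = 11.46 s.
Vertical velocity at impact: v_y = v_y0 − g t = 52.12 − 9.81 × 11.46 = −60.29 m/s.
Speed: |v| = √(vₓ² + v_y²) = √(64.59² + 60.29²) = 88.36 m/s.

88.4 m/s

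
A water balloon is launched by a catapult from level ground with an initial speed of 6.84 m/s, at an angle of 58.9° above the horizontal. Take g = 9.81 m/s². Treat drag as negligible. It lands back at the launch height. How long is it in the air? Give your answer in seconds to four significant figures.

Resolve: vₓ = 6.840 cos 58.9° = 3.533 m/s and v_y0 = 6.840 sin 58.9° = 5.857 m/s.
Landing at launch height ⇒ T = 2 v_y0 / g = 2 × 5.857 / 9.81 = 1.194 s.

1.194 s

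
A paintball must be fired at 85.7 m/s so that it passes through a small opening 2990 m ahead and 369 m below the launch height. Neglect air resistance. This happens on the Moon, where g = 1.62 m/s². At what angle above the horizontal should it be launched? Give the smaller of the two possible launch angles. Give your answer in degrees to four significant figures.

Trajectory: y = x tanθ − g x² (1 + tan²θ)/(2v₀²). With x = 2990, y = −369, v₀ = 85.7, g = 1.62:
986.0 tan²θ − 2990 tanθ + (617.0) = 0.
tanθ = [2990 ± √(2990² − 4 × 986.0 × (617.0))] / (2 × 986.0) = (2990 ± 2551) / 1972, giving tanθ = 0.2227 or 2.810.
θ = 12.55° or 70.41°; the smaller is 12.55°.

12.55°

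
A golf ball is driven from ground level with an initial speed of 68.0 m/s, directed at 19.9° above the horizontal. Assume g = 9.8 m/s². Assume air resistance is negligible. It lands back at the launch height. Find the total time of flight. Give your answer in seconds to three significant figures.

Resolve: vₓ = 68.00 cos 19.9° = 63.94 m/s and v_y0 = 68.00 sin 19.9° = 23.15 m/s.
It returns to y = 0 when t = 2 v_y0 / g = 2(23.15)/9.80 = 4.724 s.

4.72 s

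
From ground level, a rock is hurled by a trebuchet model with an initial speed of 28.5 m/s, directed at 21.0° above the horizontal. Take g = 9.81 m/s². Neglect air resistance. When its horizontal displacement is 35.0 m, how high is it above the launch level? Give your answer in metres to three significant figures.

4.95 m

vₓ = 28.50 cos 21.0° = 26.61 m/s; v_y0 = 28.50 sin 21.0° = 10.21 m/s.
At x = 35.0 m, t = x/vₓ = 35.0/26.61 = 1.315 s.
Height: y = v_y0 t − ½ g t² = 10.21 × 1.315 − 4.905 × 1.315² = 13.44 − 8.488 = 4.948 m.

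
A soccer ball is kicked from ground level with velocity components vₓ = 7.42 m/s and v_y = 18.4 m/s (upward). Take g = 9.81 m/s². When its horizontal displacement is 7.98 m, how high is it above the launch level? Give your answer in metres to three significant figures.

14.1 m

At x = 7.98 m, t = x/vₓ = 7.98/7.420 = 1.075 s.
Height: y = v_y0 t − ½ g t² = 18.40 × 1.075 − 4.905 × 1.075² = 19.79 − 5.673 = 14.12 m.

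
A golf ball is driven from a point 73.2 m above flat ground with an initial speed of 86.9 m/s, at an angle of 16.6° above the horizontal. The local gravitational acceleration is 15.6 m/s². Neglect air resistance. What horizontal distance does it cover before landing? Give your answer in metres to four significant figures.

Components: vₓ = 86.90 cos 16.6° = 83.28 m/s, v_y0 = 86.90 sin 16.6° = 24.83 m/s.
The projectile lands when y = 73.2 + (24.83) t − ½·15.6·t² = 0. Positive root: t = (24.83 + √(24.83² + 2·15.6·73.2)) / 15.6 = (24.83 + 53.85) / 15.6 = 5.044 s.
Horizontal distance: R = vₓ t = 83.28 × 5.044 = 420.0 m.

420.0 m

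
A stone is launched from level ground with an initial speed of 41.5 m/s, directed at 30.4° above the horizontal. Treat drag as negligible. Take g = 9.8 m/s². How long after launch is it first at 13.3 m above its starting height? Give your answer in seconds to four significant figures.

vₓ = 41.50 cos 30.4° = 35.79 m/s; v_y0 = 41.50 sin 30.4° = 21.00 m/s.
Require v_y0 t − ½ g t² = 13.3, i.e. 4.900 t² − 21.00 t + 13.3 = 0.
t = [21.00 ± √(21.00² − 2·9.80·13.3)] / 9.80 = (21.00 ± 13.43) / 9.80, so t = 0.7726 s or t = 3.513 s.
The first (ascending) time is 0.7726 s.

0.7726 s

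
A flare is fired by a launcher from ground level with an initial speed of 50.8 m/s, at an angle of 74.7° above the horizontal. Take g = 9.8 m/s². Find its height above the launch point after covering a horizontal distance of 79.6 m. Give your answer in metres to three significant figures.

118 m

vₓ = 50.80 cos 74.7° = 13.40 m/s; v_y0 = 50.80 sin 74.7° = 49.00 m/s.
x = vₓ t ⇒ t = 79.6/13.40 = 5.938 s.
Height: y = v_y0 t − ½ g t² = 49.00 × 5.938 − 4.900 × 5.938² = 291.0 − 172.8 = 118.2 m.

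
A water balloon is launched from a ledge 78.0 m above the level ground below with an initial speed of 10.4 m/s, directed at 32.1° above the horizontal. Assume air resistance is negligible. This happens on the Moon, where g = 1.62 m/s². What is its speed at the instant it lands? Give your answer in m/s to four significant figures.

19.00 m/s

Resolve: vₓ = 10.40 cos 32.1° = 8.810 m/s and v_y0 = 10.40 sin 32.1° = 5.527 m/s.
With up positive and y = 0 at the ground: y(t) = 78.0 + (5.527) t − 0.8100 t². Setting y = 0 and taking the positive root: t = [5.527 + √(5.527² + 2·1.62·78.0)] / 1.62 = (5.527 + 16.83) / 1.62 = 13.80 s.
Vertical velocity at impact: v_y = v_y0 − g t = 5.527 − 1.62 × 13.80 = −16.83 m/s.
Speed: |v| = √(vₓ² + v_y²) = √(8.810² + 16.83²) = 19.00 m/s.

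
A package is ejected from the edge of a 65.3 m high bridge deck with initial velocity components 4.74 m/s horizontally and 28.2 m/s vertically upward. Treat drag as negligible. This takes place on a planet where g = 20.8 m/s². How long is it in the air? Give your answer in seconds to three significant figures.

Vertical motion (up positive, ground at y = 0): 10.40 t² − (28.20) t − 65.3 = 0, so t = (28.20 + √(28.20² + 2·20.8·65.3)) / 20.8 = (28.20 + 59.26) / 20.8 = 4.205 s.

4.20 s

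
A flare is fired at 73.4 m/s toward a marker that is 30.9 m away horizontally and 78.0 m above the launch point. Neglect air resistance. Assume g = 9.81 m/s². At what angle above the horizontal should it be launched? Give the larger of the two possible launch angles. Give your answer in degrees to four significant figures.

88.25°

Trajectory: y = x tanθ − g x² (1 + tan²θ)/(2v₀²). With x = 30.9, y = 78.0, v₀ = 73.4, g = 9.81:
0.8693 tan²θ − 30.9 tanθ + (78.87) = 0.
tanθ = [30.9 ± √(30.9² − 4 × 0.8693 × (78.87))] / (2 × 0.8693) = (30.9 ± 26.09) / 1.739, giving tanθ = 2.768 or 32.78.
θ = 70.14° or 88.25°; the larger is 88.25°.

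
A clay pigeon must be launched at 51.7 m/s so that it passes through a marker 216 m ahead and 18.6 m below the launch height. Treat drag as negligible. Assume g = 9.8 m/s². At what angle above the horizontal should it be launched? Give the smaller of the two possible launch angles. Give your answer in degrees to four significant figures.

19.88°

Trajectory: y = x tanθ − g x² (1 + tan²θ)/(2v₀²). With x = 216, y = −18.6, v₀ = 51.7, g = 9.80:
85.53 tan²θ − 216 tanθ + (66.93) = 0.
tanθ = [216 ± √(216² − 4 × 85.53 × (66.93))] / (2 × 85.53) = (216 ± 154.1) / 171.1, giving tanθ = 0.3617 or 2.164.
θ = 19.88° or 65.20°; the smaller is 19.88°.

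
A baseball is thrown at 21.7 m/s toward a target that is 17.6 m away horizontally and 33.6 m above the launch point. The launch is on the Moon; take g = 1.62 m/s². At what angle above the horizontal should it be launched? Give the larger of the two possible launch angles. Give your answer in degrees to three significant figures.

Trajectory: y = x tanθ − g x² (1 + tan²θ)/(2v₀²). With x = 17.6, y = 33.6, v₀ = 21.7, g = 1.62:
0.5328 tan²θ − 17.6 tanθ + (34.13) = 0.
tanθ = [17.6 ± √(17.6² − 4 × 0.5328 × (34.13))] / (2 × 0.5328) = (17.6 ± 15.40) / 1.066, giving tanθ = 2.069 or 30.96.
θ = 64.20° or 88.15°; the larger is 88.15°.

88.2°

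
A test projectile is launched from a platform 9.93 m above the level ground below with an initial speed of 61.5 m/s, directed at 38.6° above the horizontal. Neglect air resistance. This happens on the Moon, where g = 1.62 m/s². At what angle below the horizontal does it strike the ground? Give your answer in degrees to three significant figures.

38.9°

vₓ = 61.50 cos 38.6° = 48.06 m/s; v_y0 = 61.50 sin 38.6° = 38.37 m/s.
With up positive and y = 0 at the ground: y(t) = 9.93 + (38.37) t − 0.8100 t². Setting y = 0 and taking the positive root: t = [38.37 + √(38.37² + 2·1.62·9.93)] / 1.62 = (38.37 + 38.79) / 1.62 = 47.63 s.
At impact: v_y = v_y0 − g t = −38.79 m/s; vₓ = 48.06 m/s.
Angle below horizontal: arctan(|v_y|/vₓ) = arctan(38.79/48.06) = 38.90°.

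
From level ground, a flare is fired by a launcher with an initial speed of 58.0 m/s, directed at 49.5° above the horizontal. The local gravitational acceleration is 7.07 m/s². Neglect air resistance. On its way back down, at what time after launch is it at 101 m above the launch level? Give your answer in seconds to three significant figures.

9.45 s

vₓ = 58.00 cos 49.5° = 37.67 m/s; v_y0 = 58.00 sin 49.5° = 44.10 m/s.
Require v_y0 t − ½ g t² = 101, i.e. 3.535 t² − 44.10 t + 101 = 0.
t = [44.10 ± √(44.10² − 2·7.07·101)] / 7.07 = (44.10 ± 22.74) / 7.07, so t = 3.022 s or t = 9.454 s.
The descending-branch root is 9.454 s.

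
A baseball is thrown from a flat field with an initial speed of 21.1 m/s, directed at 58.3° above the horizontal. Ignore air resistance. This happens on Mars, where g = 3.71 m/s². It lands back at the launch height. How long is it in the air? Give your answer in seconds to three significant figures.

9.68 s

Components: vₓ = 21.10 cos 58.3° = 11.09 m/s, v_y0 = 21.10 sin 58.3° = 17.95 m/s.
Time of flight on level ground: T = 2 v_y0 / g = 2 × 17.95 / 3.71 = 9.678 s.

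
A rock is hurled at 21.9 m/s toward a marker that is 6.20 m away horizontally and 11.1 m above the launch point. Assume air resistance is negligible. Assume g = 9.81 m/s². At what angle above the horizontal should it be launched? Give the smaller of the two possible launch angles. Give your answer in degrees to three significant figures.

Trajectory: y = x tanθ − g x² (1 + tan²θ)/(2v₀²). With x = 6.20, y = 11.1, v₀ = 21.9, g = 9.81:
0.3931 tan²θ − 6.20 tanθ + (11.49) = 0.
tanθ = [6.20 ± √(6.20² − 4 × 0.3931 × (11.49))] / (2 × 0.3931) = (6.20 ± 4.513) / 0.7863, giving tanθ = 2.146 or 13.63.
θ = 65.01° or 85.80°; the smaller is 65.01°.

65.0°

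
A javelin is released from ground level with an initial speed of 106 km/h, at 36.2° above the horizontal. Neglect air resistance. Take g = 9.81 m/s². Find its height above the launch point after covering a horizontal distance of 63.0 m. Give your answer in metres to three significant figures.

11.6 m

Convert: 106 km/h = 106/3.6 = 29.44 m/s.
vₓ = 29.44 cos 36.2° = 23.76 m/s; v_y0 = 29.44 sin 36.2° = 17.39 m/s.
Time to reach x = 63.0 m: t = x/vₓ = 63.0/23.76 = 2.651 s.
Height: y = v_y0 t − ½ g t² = 17.39 × 2.651 − 4.905 × 2.651² = 46.11 − 34.48 = 11.63 m.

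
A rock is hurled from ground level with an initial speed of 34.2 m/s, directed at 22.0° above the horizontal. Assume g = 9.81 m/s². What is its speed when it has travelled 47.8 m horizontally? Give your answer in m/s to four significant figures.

31.77 m/s

Components: vₓ = 34.20 cos 22.0° = 31.71 m/s, v_y0 = 34.20 sin 22.0° = 12.81 m/s.
x = vₓ t ⇒ t = 47.8/31.71 = 1.507 s.
Vertical velocity there: v_y = v_y0 − g t = 12.81 − 9.81 × 1.507 = −1.976 m/s.
Speed: √(vₓ² + v_y²) = √(31.71² + 1.976²) = 31.77 m/s.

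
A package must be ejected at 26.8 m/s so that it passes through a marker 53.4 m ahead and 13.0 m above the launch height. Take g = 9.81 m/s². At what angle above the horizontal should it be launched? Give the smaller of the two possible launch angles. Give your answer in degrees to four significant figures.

Trajectory: y = x tanθ − g x² (1 + tan²θ)/(2v₀²). With x = 53.4, y = 13.0, v₀ = 26.8, g = 9.81:
19.47 tan²θ − 53.4 tanθ + (32.47) = 0.
tanθ = [53.4 ± √(53.4² − 4 × 19.47 × (32.47))] / (2 × 19.47) = (53.4 ± 17.94) / 38.95, giving tanθ = 0.9103 or 1.832.
θ = 42.31° or 61.37°; the smaller is 42.31°.

42.31°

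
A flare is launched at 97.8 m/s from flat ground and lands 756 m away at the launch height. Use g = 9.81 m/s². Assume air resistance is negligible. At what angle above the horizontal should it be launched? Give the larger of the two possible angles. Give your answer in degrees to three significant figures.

64.6°

From R = (v₀²/g) sin 2θ: sin 2θ = 9.81 × 756 / 9564.8 = 0.7754.
2θ = 50.84° or 180° − 50.84° = 129.2°, so θ = 25.42° or 64.58°.
The larger angle is 64.58°.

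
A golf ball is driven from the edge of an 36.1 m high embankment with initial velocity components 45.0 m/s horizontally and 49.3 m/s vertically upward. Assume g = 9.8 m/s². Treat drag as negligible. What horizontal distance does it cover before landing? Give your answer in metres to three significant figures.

484 m

The projectile lands when y = 36.1 + (49.30) t − ½·9.80·t² = 0. Positive root: t = (49.30 + √(49.30² + 2·9.80·36.1)) / 9.80 = (49.30 + 56.02) / 9.80 = 10.75 s.
Horizontal distance: R = vₓ t = 45.00 × 10.75 = 483.6 m.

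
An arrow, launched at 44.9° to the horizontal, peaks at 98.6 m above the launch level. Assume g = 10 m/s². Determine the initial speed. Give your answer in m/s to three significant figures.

62.9 m/s

At the peak v_y = 0, so v_y0 = √(2gH) = √(2 × 10.0 × 98.6) = 44.41 m/s.
v_y0 = v₀ sin θ ⇒ v₀ = 44.41 / sin 44.9° = 62.91 m/s.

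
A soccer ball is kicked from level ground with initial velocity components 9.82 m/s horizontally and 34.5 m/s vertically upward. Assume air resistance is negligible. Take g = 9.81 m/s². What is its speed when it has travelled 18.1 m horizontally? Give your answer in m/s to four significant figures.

19.13 m/s

Time to reach x = 18.1 m: t = x/vₓ = 18.1/9.820 = 1.843 s.
Vertical velocity there: v_y = v_y0 − g t = 34.50 − 9.81 × 1.843 = 16.42 m/s.
Speed: √(vₓ² + v_y²) = √(9.820² + 16.42²) = 19.13 m/s.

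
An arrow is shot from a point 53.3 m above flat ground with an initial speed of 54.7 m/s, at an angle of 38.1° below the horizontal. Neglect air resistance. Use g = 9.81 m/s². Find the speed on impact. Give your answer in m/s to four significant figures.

63.54 m/s

vₓ = 54.70 cos 38.1° = 43.05 m/s; v_y0 = −33.75 m/s (downward).
With up positive and y = 0 at the ground: y(t) = 53.3 + (−33.75) t − 4.905 t². Setting y = 0 and taking the positive root: t = [−33.75 + √(33.75² + 2·9.81·53.3)] / 9.81 = (−33.75 + 46.74) / 9.81 = 1.324 s.
Vertical velocity at impact: v_y = v_y0 − g t = −33.75 − 9.81 × 1.324 = −46.74 m/s.
Speed: |v| = √(vₓ² + v_y²) = √(43.05² + 46.74²) = 63.54 m/s.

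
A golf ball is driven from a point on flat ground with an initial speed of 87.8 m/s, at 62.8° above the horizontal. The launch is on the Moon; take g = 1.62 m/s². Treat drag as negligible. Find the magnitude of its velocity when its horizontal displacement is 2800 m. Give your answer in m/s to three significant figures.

53.2 m/s

Resolve: vₓ = 87.80 cos 62.8° = 40.13 m/s and v_y0 = 87.80 sin 62.8° = 78.09 m/s.
At x = 2800 m, t = x/vₓ = 2800/40.13 = 69.77 s.
Vertical velocity there: v_y = v_y0 − g t = 78.09 − 1.62 × 69.77 = −34.93 m/s.
Speed: √(vₓ² + v_y²) = √(40.13² + 34.93²) = 53.21 m/s.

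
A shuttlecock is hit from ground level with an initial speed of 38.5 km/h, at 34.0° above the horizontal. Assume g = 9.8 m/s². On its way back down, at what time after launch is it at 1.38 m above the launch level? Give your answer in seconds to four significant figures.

0.9115 s

Convert: 38.5 km/h = 38.5/3.6 = 10.69 m/s.
Horizontal component vₓ = 10.69 cos 34.0° = 8.866 m/s; vertical v_y0 = 10.69 sin 34.0° = 5.980 m/s.
Set y = v_y0 t − ½ g t² = 1.38: 4.900 t² − 5.980 t + 1.38 = 0.
Quadratic formula: t = (5.980 ± √8.7155) / 9.80 = (5.980 ± 2.952) / 9.80 → t = 0.3090 s or 0.9115 s.
The descending-branch root is 0.9115 s.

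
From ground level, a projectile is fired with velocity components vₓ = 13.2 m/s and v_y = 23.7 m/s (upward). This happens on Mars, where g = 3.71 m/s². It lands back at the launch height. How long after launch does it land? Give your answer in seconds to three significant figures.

12.8 s

Landing at launch height ⇒ T = 2 v_y0 / g = 2 × 23.70 / 3.71 = 12.78 s.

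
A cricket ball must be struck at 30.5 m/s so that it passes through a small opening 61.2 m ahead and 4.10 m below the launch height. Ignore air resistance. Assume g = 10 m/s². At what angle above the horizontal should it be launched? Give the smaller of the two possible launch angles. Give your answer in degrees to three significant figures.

16.1°

Trajectory: y = x tanθ − g x² (1 + tan²θ)/(2v₀²). With x = 61.2, y = −4.10, v₀ = 30.5, g = 10.0:
20.13 tan²θ − 61.2 tanθ + (16.03) = 0.
tanθ = [61.2 ± √(61.2² − 4 × 20.13 × (16.03))] / (2 × 20.13) = (61.2 ± 49.54) / 40.26, giving tanθ = 0.2895 or 2.751.
θ = 16.15° or 70.02°; the smaller is 16.15°.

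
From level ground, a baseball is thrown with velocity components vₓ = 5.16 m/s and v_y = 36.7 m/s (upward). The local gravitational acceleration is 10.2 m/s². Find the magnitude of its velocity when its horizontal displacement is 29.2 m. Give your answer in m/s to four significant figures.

At x = 29.2 m, t = x/vₓ = 29.2/5.160 = 5.659 s.
Vertical velocity there: v_y = v_y0 − g t = 36.70 − 10.2 × 5.659 = −21.02 m/s.
Speed: √(vₓ² + v_y²) = √(5.160² + 21.02²) = 21.64 m/s.

21.64 m/s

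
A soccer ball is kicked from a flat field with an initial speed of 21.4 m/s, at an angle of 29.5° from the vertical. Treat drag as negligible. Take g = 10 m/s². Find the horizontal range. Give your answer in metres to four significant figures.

Horizontal component vₓ = 21.40 sin 29.5° = 10.54 m/s; vertical v_y0 = 21.40 cos 29.5° = 18.63 m/s.
Flight time T = 2 v_y0 / g = 3.725 s.
Horizontal distance R = vₓ T = 10.54 × 3.725 = 39.25 m.

39.25 m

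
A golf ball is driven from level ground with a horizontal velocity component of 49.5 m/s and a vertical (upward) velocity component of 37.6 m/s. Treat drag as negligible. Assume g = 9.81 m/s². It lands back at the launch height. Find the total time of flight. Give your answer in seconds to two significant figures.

7.7 s

Landing at launch height ⇒ T = 2 v_y0 / g = 2 × 37.60 / 9.81 = 7.666 s.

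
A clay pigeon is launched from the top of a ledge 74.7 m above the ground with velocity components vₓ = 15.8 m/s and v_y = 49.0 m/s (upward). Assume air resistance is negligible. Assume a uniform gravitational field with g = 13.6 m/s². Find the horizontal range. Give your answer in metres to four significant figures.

134.3 m

The projectile lands when y = 74.7 + (49.00) t − ½·13.6·t² = 0. Positive root: t = (49.00 + √(49.00² + 2·13.6·74.7)) / 13.6 = (49.00 + 66.58) / 13.6 = 8.498 s.
Horizontal distance: R = vₓ t = 15.80 × 8.498 = 134.3 m.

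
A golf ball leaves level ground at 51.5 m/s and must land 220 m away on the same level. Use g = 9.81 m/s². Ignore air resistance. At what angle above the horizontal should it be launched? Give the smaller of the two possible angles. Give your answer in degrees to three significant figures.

From R = (v₀²/g) sin 2θ: sin 2θ = 9.81 × 220 / 2652.2 = 0.8137.
2θ = 54.46° or 180° − 54.46° = 125.5°, so θ = 27.23° or 62.77°.
The smaller angle is 27.23°.

27.2°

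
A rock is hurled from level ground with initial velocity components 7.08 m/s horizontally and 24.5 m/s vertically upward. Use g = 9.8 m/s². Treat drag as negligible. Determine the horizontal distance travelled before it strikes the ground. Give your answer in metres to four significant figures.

Flight time T = 2 v_y0 / g = 5.000 s.
Range: R = vₓ T = 7.080 × 5.000 = 35.40 m.

35.40 m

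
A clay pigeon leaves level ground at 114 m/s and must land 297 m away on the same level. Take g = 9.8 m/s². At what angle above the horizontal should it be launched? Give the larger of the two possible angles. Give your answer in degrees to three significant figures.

From R = (v₀²/g) sin 2θ: sin 2θ = 9.80 × 297 / 12996 = 0.2240.
2θ = 12.94° or 180° − 12.94° = 167.1°, so θ = 6.471° or 83.53°.
The larger angle is 83.53°.

83.5°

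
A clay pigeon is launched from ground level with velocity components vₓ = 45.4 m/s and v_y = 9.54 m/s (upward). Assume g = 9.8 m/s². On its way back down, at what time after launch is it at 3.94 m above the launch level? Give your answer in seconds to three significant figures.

Set y = v_y0 t − ½ g t² = 3.94: 4.900 t² − 9.540 t + 3.94 = 0.
t = [9.540 ± √(9.540² − 2·9.80·3.94)] / 9.80 = (9.540 ± 3.713) / 9.80, so t = 0.5946 s or t = 1.352 s.
The descending-branch root is 1.352 s.

1.35 s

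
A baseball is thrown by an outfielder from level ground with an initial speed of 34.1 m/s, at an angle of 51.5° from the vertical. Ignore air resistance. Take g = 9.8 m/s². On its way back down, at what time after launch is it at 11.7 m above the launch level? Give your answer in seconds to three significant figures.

Resolve: vₓ = 34.10 sin 51.5° = 26.69 m/s and v_y0 = 34.10 cos 51.5° = 21.23 m/s.
Height y(t) = 21.23 t − 4.900 t² = 11.7 gives 4.900 t² − 21.23 t + 11.7 = 0.
t = [21.23 ± √(21.23² − 2·9.80·11.7)] / 9.80 = (21.23 ± 14.88) / 9.80, so t = 0.6481 s or t = 3.684 s.
The descending-branch root is 3.684 s.

3.68 s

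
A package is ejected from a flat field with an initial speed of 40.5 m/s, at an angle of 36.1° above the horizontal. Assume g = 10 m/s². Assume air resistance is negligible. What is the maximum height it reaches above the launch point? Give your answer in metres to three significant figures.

28.5 m

Components: vₓ = 40.50 cos 36.1° = 32.72 m/s, v_y0 = 40.50 sin 36.1° = 23.86 m/s.
Maximum height: H = v_y0² / (2g) = 23.86² / (2 × 10.0) = 28.47 m.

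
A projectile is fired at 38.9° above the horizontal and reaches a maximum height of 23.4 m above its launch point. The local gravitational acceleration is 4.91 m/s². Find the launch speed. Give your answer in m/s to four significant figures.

At the peak v_y = 0, so v_y0 = √(2gH) = √(2 × 4.91 × 23.4) = 15.16 m/s.
v_y0 = v₀ sin θ ⇒ v₀ = 15.16 / sin 38.9° = 24.14 m/s.

24.14 m/s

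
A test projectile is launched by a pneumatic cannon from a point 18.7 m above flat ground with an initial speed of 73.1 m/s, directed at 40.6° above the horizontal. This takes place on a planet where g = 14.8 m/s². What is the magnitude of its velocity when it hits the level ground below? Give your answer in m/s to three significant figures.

Resolve: vₓ = 73.10 cos 40.6° = 55.50 m/s and v_y0 = 73.10 sin 40.6° = 47.57 m/s.
With up positive and y = 0 at the ground: y(t) = 18.7 + (47.57) t − 7.400 t². Setting y = 0 and taking the positive root: t = [47.57 + √(47.57² + 2·14.8·18.7)] / 14.8 = (47.57 + 53.07) / 14.8 = 6.800 s.
Vertical velocity at impact: v_y = v_y0 − g t = 47.57 − 14.8 × 6.800 = −53.07 m/s.
Speed: |v| = √(vₓ² + v_y²) = √(55.50² + 53.07²) = 76.79 m/s.

76.8 m/s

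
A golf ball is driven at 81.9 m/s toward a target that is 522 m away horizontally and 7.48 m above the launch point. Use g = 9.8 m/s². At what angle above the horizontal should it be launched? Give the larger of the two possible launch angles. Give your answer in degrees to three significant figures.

Trajectory: y = x tanθ − g x² (1 + tan²θ)/(2v₀²). With x = 522, y = 7.48, v₀ = 81.9, g = 9.80:
199.1 tan²θ − 522 tanθ + (206.5) = 0.
tanθ = [522 ± √(522² − 4 × 199.1 × (206.5))] / (2 × 199.1) = (522 ± 328.7) / 398.1, giving tanθ = 0.4856 or 2.137.
θ = 25.90° or 64.92°; the larger is 64.92°.

64.9°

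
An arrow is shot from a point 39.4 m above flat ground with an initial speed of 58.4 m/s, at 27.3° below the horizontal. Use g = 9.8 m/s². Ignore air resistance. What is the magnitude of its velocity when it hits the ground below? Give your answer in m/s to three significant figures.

Components: vₓ = 58.40 cos 27.3° = 51.90 m/s, v_y0 = −26.79 m/s (downward).
The projectile lands when y = 39.4 + (−26.79) t − ½·9.80·t² = 0. Positive root: t = (−26.79 + √(26.79² + 2·9.80·39.4)) / 9.80 = (−26.79 + 38.60) / 9.80 = 1.205 s.
Vertical velocity at impact: v_y = v_y0 − g t = −26.79 − 9.80 × 1.205 = −38.60 m/s.
Speed: |v| = √(vₓ² + v_y²) = √(51.90² + 38.60²) = 64.67 m/s.

64.7 m/s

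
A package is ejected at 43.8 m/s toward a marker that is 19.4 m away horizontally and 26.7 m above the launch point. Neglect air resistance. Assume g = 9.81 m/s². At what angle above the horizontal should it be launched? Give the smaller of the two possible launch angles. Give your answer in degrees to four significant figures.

57.07°

Trajectory: y = x tanθ − g x² (1 + tan²θ)/(2v₀²). With x = 19.4, y = 26.7, v₀ = 43.8, g = 9.81:
0.9623 tan²θ − 19.4 tanθ + (27.66) = 0.
tanθ = [19.4 ± √(19.4² − 4 × 0.9623 × (27.66))] / (2 × 0.9623) = (19.4 ± 16.43) / 1.925, giving tanθ = 1.544 or 18.62.
θ = 57.07° or 86.93°; the smaller is 57.07°.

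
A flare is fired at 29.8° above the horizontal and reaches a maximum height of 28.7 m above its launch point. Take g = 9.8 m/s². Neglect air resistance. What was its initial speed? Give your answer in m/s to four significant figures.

At the peak v_y = 0, so v_y0 = √(2gH) = √(2 × 9.80 × 28.7) = 23.72 m/s.
v_y0 = v₀ sin θ ⇒ v₀ = 23.72 / sin 29.8° = 47.72 m/s.

47.72 m/s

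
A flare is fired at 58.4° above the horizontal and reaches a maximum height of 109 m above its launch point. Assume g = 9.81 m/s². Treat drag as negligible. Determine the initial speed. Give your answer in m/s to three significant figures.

54.3 m/s

At the peak v_y = 0, so v_y0 = √(2gH) = √(2 × 9.81 × 109) = 46.24 m/s.
v_y0 = v₀ sin θ ⇒ v₀ = 46.24 / sin 58.4° = 54.30 m/s.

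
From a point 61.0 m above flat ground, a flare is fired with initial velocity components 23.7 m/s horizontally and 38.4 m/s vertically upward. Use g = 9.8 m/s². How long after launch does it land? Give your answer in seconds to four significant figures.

The projectile lands when y = 61.0 + (38.40) t − ½·9.80·t² = 0. Positive root: t = (38.40 + √(38.40² + 2·9.80·61.0)) / 9.80 = (38.40 + 51.67) / 9.80 = 9.191 s.

9.191 s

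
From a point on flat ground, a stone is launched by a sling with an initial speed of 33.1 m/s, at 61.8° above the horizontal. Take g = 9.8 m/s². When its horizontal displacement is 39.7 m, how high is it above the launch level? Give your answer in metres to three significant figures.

42.5 m

Resolve: vₓ = 33.10 cos 61.8° = 15.64 m/s and v_y0 = 33.10 sin 61.8° = 29.17 m/s.
Time to reach x = 39.7 m: t = x/vₓ = 39.7/15.64 = 2.538 s.
Height: y = v_y0 t − ½ g t² = 29.17 × 2.538 − 4.900 × 2.538² = 74.04 − 31.57 = 42.47 m.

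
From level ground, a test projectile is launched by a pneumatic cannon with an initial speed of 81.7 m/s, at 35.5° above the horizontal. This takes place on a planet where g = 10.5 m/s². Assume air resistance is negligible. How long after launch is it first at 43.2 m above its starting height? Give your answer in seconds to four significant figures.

Resolve: vₓ = 81.70 cos 35.5° = 66.51 m/s and v_y0 = 81.70 sin 35.5° = 47.44 m/s.
Require v_y0 t − ½ g t² = 43.2, i.e. 5.250 t² − 47.44 t + 43.2 = 0.
Quadratic formula: t = (47.44 ± √1343.7) / 10.5 = (47.44 ± 36.66) / 10.5 → t = 1.027 s or 8.009 s.
The first (ascending) time is 1.027 s.

1.027 s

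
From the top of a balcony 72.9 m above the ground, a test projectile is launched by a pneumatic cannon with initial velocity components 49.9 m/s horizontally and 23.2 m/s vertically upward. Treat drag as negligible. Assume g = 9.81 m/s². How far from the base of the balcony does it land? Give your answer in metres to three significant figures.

With up positive and y = 0 at the ground: y(t) = 72.9 + (23.20) t − 4.905 t². Setting y = 0 and taking the positive root: t = [23.20 + √(23.20² + 2·9.81·72.9)] / 9.81 = (23.20 + 44.37) / 9.81 = 6.888 s.
Horizontal distance: R = vₓ t = 49.90 × 6.888 = 343.7 m.

344 m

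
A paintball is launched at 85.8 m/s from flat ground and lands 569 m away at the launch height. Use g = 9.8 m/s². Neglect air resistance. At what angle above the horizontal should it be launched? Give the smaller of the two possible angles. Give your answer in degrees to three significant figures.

From R = (v₀²/g) sin 2θ: sin 2θ = 9.80 × 569 / 7361.6 = 0.7575.
2θ = 49.24° or 180° − 49.24° = 130.8°, so θ = 24.62° or 65.38°.
The smaller angle is 24.62°.

24.6°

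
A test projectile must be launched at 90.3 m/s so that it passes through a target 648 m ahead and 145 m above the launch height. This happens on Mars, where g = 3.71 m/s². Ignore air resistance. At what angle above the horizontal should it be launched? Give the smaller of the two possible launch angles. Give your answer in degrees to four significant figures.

Trajectory: y = x tanθ − g x² (1 + tan²θ)/(2v₀²). With x = 648, y = 145, v₀ = 90.3, g = 3.71:
95.53 tan²θ − 648 tanθ + (240.5) = 0.
tanθ = [648 ± √(648² − 4 × 95.53 × (240.5))] / (2 × 95.53) = (648 ± 572.7) / 191.1, giving tanθ = 0.3941 or 6.389.
θ = 21.51° or 81.10°; the smaller is 21.51°.

21.51°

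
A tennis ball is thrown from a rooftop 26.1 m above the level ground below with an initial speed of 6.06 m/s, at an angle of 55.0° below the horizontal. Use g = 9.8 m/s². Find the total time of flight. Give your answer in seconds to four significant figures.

1.856 s

Resolve: vₓ = 6.060 cos 55.0° = 3.476 m/s and v_y0 = −4.964 m/s (downward).
The projectile lands when y = 26.1 + (−4.964) t − ½·9.80·t² = 0. Positive root: t = (−4.964 + √(4.964² + 2·9.80·26.1)) / 9.80 = (−4.964 + 23.16) / 9.80 = 1.856 s.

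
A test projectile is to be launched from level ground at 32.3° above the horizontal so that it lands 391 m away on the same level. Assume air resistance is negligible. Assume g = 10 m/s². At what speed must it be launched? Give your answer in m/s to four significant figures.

65.79 m/s

From R = (v₀² / g) sin 2θ: v₀ = √(gR / sin 2θ).
v₀ = √(10.0 × 391 / sin 64.60°) = √(3910 / 0.9033) = √4328.4 = 65.79 m/s.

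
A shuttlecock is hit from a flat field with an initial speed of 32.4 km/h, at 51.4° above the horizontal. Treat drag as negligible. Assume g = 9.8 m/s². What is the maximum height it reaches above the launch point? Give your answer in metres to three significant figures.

Convert: 32.4 km/h = 32.4/3.6 = 9.000 m/s.
Resolve: vₓ = 9.000 cos 51.4° = 5.615 m/s and v_y0 = 9.000 sin 51.4° = 7.034 m/s.
Peak height H = v_y0² / (2g) = 49.473 / 19.60 = 2.524 m.

2.52 m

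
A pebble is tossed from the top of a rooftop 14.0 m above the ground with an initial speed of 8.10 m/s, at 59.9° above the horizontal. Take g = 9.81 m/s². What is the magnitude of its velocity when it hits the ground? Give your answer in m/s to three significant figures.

18.4 m/s

Horizontal component vₓ = 8.100 cos 59.9° = 4.062 m/s; vertical v_y0 = 8.100 sin 59.9° = 7.008 m/s.
Vertical motion (up positive, ground at y = 0): 4.905 t² − (7.008) t − 14.0 = 0, so t = (7.008 + √(7.008² + 2·9.81·14.0)) / 9.81 = (7.008 + 17.99) / 9.81 = 2.549 s.
Vertical velocity at impact: v_y = v_y0 − g t = 7.008 − 9.81 × 2.549 = −17.99 m/s.
Speed: |v| = √(vₓ² + v_y²) = √(4.062² + 17.99²) = 18.45 m/s.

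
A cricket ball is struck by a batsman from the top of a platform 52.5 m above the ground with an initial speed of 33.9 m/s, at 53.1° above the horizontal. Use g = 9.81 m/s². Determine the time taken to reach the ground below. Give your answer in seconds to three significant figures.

7.05 s

Components: vₓ = 33.90 cos 53.1° = 20.35 m/s, v_y0 = 33.90 sin 53.1° = 27.11 m/s.
The projectile lands when y = 52.5 + (27.11) t − ½·9.81·t² = 0. Positive root: t = (27.11 + √(27.11² + 2·9.81·52.5)) / 9.81 = (27.11 + 42.01) / 9.81 = 7.046 s.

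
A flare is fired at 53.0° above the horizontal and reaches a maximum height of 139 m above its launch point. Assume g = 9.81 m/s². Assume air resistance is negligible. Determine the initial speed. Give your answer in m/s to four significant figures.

65.39 m/s

At the peak v_y = 0, so v_y0 = √(2gH) = √(2 × 9.81 × 139) = 52.22 m/s.
v_y0 = v₀ sin θ ⇒ v₀ = 52.22 / sin 53.0° = 65.39 m/s.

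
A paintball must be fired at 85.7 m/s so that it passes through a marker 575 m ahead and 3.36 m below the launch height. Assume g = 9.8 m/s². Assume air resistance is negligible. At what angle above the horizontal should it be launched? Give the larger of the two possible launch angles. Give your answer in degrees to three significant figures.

Trajectory: y = x tanθ − g x² (1 + tan²θ)/(2v₀²). With x = 575, y = −3.36, v₀ = 85.7, g = 9.80:
220.6 tan²θ − 575 tanθ + (217.2) = 0.
tanθ = [575 ± √(575² − 4 × 220.6 × (217.2))] / (2 × 220.6) = (575 ± 372.8) / 441.2, giving tanθ = 0.4584 or 2.148.
θ = 24.63° or 65.04°; the larger is 65.04°.

65.0°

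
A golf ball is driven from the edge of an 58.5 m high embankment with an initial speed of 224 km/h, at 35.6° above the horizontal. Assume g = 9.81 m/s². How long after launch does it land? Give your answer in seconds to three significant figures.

8.75 s

Convert: 224 km/h = 224/3.6 = 62.22 m/s.
Horizontal component vₓ = 62.22 cos 35.6° = 50.59 m/s; vertical v_y0 = 62.22 sin 35.6° = 36.22 m/s.
With up positive and y = 0 at the ground: y(t) = 58.5 + (36.22) t − 4.905 t². Setting y = 0 and taking the positive root: t = [36.22 + √(36.22² + 2·9.81·58.5)] / 9.81 = (36.22 + 49.60) / 9.81 = 8.748 s.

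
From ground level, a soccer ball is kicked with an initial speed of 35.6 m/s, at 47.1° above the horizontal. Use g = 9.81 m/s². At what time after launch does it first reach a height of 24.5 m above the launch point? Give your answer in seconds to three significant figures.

1.22 s

Horizontal component vₓ = 35.60 cos 47.1° = 24.23 m/s; vertical v_y0 = 35.60 sin 47.1° = 26.08 m/s.
Height y(t) = 26.08 t − 4.905 t² = 24.5 gives 4.905 t² − 26.08 t + 24.5 = 0.
t = [26.08 ± √(26.08² − 2·9.81·24.5)] / 9.81 = (26.08 ± 14.12) / 9.81, so t = 1.219 s or t = 4.098 s.
The first (ascending) time is 1.219 s.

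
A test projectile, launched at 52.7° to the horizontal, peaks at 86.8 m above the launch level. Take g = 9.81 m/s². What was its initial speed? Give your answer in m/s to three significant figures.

At the peak v_y = 0, so v_y0 = √(2gH) = √(2 × 9.81 × 86.8) = 41.27 m/s.
v_y0 = v₀ sin θ ⇒ v₀ = 41.27 / sin 52.7° = 51.88 m/s.

51.9 m/s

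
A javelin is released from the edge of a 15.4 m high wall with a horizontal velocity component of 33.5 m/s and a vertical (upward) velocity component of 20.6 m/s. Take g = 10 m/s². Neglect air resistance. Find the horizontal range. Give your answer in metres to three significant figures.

Vertical motion (up positive, ground at y = 0): 5.000 t² − (20.60) t − 15.4 = 0, so t = (20.60 + √(20.60² + 2·10.0·15.4)) / 10.0 = (20.60 + 27.06) / 10.0 = 4.766 s.
Horizontal distance: R = vₓ t = 33.50 × 4.766 = 159.7 m.

160 m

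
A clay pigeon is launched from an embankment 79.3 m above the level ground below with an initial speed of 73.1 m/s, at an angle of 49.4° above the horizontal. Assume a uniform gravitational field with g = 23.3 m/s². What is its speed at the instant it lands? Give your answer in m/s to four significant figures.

95.07 m/s

vₓ = 73.10 cos 49.4° = 47.57 m/s; v_y0 = 73.10 sin 49.4° = 55.50 m/s.
Vertical motion (up positive, ground at y = 0): 11.65 t² − (55.50) t − 79.3 = 0, so t = (55.50 + √(55.50² + 2·23.3·79.3)) / 23.3 = (55.50 + 82.32) / 23.3 = 5.915 s.
Vertical velocity at impact: v_y = v_y0 − g t = 55.50 − 23.3 × 5.915 = −82.32 m/s.
Speed: |v| = √(vₓ² + v_y²) = √(47.57² + 82.32²) = 95.07 m/s.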